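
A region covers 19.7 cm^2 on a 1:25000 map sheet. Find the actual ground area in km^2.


ground_area = 19.7 * (25000/100)^2 = 1231250.0 m^2 = 1.23125 km^2 ≈ 1.231 km^2

1.231 km^2


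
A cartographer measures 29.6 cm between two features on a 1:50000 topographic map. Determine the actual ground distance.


ground = 29.6 cm * 50000 / 100 = 14800.0 m = 14.8 km

14.8 km


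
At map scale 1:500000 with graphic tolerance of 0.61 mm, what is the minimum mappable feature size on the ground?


ground = 0.61 mm * 500000 / 1000 = 305.0 m

305.0 m


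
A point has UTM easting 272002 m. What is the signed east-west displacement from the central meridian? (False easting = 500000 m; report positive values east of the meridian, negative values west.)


displacement = 272002 - 500000 = -227998 m

-227998 m


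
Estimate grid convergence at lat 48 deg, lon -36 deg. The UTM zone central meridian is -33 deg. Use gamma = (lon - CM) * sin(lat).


gamma = (-36 - -33) * sin(48) = -3 * 0.743145 = -2.229 degrees

-2.229 degrees


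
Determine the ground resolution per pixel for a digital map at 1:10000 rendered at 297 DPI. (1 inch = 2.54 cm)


pixel_cm = 2.54 / 297 ≈ 0.008552 cm
ground = pixel_cm * 10000 / 100 = 2.54 * 10000 / (297 * 100) = 25400 / 29700 ≈ 0.86 m

0.86 m


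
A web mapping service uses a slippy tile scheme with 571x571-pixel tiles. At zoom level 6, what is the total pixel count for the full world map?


tiles per axis = 2^6 = 64
total tiles = 64^2 = 4096
pixels per axis = 64 * 571 = 36544
total pixels = 36544^2 = 1335463936

1335463936 pixels


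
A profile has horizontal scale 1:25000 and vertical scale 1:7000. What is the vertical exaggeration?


VE = horizontal_scale / vertical_scale = 25000 / 7000 ≈ 3.6

3.6x


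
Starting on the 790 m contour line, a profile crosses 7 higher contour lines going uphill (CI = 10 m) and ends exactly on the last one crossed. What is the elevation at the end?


elevation = 790 + 7 * 10 = 860 m

860 m


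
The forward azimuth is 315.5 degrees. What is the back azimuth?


back azimuth = (315.5 + 180) mod 360 = 135.5 degrees

135.5 degrees


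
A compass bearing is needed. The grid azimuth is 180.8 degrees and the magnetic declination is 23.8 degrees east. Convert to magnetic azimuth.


magnetic azimuth = grid azimuth - declination (east +ve)
mag_az = 180.8 - 23.8 = 157.0 degrees

157.0 degrees


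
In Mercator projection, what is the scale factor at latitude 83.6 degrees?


SF = 1 / cos(83.6) = 1 / 0.111469 = 8.971

8.971


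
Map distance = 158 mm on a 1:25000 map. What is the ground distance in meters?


ground = 158 mm * 25000 / 1000 = 3950.0 m

3950.0 m


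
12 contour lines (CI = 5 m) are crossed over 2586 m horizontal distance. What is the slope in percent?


elevation change = 12 * 5 = 60 m
slope = 60 / 2586 * 100 = 2.3%

2.3%


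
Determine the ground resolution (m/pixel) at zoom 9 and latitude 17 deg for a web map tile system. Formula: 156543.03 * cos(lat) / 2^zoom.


res = 156543.03 * cos(17) / 2^9 = 156543.03 * 0.95630476 / 512 = 292.39 m/pixel

292.39 m/pixel


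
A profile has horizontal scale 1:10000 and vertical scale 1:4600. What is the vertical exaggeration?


VE = horizontal_scale / vertical_scale = 10000 / 4600 ≈ 2.2

2.2x


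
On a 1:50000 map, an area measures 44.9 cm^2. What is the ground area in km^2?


ground_area = 44.9 * (50000/100)^2 = 11225000.0 m^2 = 11.225 km^2

11.225 km^2


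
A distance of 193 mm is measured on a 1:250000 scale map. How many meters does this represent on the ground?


ground = 193 mm * 250000 / 1000 = 48250.0 m

48250.0 m


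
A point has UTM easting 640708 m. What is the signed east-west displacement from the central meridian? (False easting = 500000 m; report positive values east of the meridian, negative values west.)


displacement = 640708 - 500000 = 140708 m

140708 m


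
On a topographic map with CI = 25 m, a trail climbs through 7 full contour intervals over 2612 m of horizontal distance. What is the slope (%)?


elevation change = 7 * 25 = 175 m
slope = 175 / 2612 * 100 = 6.7%

6.7%


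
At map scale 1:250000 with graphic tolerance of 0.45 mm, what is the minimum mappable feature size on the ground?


ground = 0.45 mm * 250000 / 1000 = 112.5 m

112.5 m


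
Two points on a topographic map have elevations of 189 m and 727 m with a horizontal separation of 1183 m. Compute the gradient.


gradient = (727 - 189) / 1183 = 538 / 1183 = 0.4548

0.4548


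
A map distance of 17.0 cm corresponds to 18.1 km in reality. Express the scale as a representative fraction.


ground = 18.1 km = 1810000 cm; RF denominator = ground / map = 1810000 / 17.0 ≈ 106471; RF = 1:106471

1:106471


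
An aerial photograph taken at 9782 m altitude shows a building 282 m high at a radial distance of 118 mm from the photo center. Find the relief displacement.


d = h * r / H = 282 * 118 / 9782 = 3.4 mm

3.4 mm


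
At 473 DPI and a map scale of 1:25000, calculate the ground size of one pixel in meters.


pixel_cm = 2.54 / 473 ≈ 0.00537 cm
ground = pixel_cm * 25000 / 100 = 2.54 * 25000 / (473 * 100) = 63500 / 47300 ≈ 1.34 m

1.34 m


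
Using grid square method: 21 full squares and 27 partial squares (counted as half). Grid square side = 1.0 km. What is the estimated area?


effective squares = 21 + 27 * 0.5 = 34.5
area = 34.5 * 1.0 = 34.5 km^2

34.5 km^2


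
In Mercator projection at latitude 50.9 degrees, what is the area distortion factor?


area_distortion = 1/cos^2(50.9) = 2.514

2.514


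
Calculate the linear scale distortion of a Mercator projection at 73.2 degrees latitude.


SF = 1 / cos(73.2) = 1 / 0.289032 = 3.46

3.46


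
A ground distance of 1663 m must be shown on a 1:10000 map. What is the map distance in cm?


map_cm = 1663 * 100 / 10000 = 16.63 cm

16.63 cm


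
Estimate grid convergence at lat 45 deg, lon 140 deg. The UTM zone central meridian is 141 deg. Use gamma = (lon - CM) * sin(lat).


gamma = (140 - 141) * sin(45) = -1 * 0.707107 = -0.707 degrees

-0.707 degrees


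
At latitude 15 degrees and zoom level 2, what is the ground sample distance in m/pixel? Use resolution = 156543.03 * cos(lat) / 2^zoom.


res = 156543.03 * cos(15) / 2^2 = 156543.03 * 0.96592583 / 4 = 37802.24 m/pixel

37802.24 m/pixel


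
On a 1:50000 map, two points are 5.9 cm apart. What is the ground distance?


ground = 5.9 cm * 50000 / 100 = 2950.0 m = 2.95 km

2.95 km


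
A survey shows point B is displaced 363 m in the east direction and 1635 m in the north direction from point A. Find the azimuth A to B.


az = atan2(363, 1635) = 12.5 deg
adjusted to 0-360: 12.5 degrees

12.5 degrees


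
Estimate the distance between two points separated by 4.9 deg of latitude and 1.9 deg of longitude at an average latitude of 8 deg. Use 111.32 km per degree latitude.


dlat_km = 4.9 * 111.32 = 545.468
dlon_km = 1.9 * 111.32 * cos(8) ≈ 209.45
dist = sqrt(545.468^2 + 209.45^2) ≈ 584.3 km

584.3 km


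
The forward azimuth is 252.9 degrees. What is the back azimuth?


back azimuth = (252.9 + 180) mod 360 = 72.9 degrees

72.9 degrees


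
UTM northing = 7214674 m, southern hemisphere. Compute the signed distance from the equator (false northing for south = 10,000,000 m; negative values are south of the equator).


For southern: actual = 7214674 - 10000000 = -2785326 m

-2785326 m


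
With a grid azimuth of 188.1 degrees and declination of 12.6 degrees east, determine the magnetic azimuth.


magnetic azimuth = grid azimuth - declination (east +ve)
mag_az = 188.1 - 12.6 = 175.5 degrees

175.5 degrees


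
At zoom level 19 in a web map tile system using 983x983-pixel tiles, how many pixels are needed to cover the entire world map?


tiles per axis = 2^19 = 524288
total tiles = 524288^2 = 274877906944
pixels per axis = 524288 * 983 = 515375104
total pixels = 515375104^2 = 265611497823010816

265611497823010816 pixels


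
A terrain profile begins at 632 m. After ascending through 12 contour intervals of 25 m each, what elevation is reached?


elevation = 632 + 12 * 25 = 932 m

932 m


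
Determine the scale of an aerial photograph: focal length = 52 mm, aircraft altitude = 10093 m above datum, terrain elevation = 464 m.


scale = f / (H - h) = 52 mm / 9629 m = 52 / 9629000 = 1:185173

1:185173


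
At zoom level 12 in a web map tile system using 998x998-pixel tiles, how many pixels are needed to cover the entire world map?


tiles per axis = 2^12 = 4096
total tiles = 4096^2 = 16777216
pixels per axis = 4096 * 998 = 4087808
total pixels = 4087808^2 = 16710174244864

16710174244864 pixels


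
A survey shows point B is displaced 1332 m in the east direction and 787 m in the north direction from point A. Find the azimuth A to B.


az = atan2(1332, 787) = 59.4 deg
adjusted to 0-360: 59.4 degrees

59.4 degrees


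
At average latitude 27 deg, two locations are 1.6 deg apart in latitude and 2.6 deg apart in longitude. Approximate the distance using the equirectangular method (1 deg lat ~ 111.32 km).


dlat_km = 1.6 * 111.32 = 178.112
dlon_km = 2.6 * 111.32 * cos(27) ≈ 257.886
dist = sqrt(178.112^2 + 257.886^2) ≈ 313.4 km

313.4 km


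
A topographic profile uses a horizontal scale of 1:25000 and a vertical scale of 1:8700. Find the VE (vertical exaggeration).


VE = horizontal_scale / vertical_scale = 25000 / 8700 ≈ 2.9

2.9x


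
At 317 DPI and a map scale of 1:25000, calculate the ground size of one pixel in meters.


pixel_cm = 2.54 / 317 ≈ 0.008013 cm
ground = pixel_cm * 25000 / 100 = 2.54 * 25000 / (317 * 100) = 63500 / 31700 ≈ 2.0 m

2.0 m


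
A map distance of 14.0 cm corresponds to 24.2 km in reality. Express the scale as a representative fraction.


ground = 24.2 km = 2420000 cm; RF denominator = ground / map = 2420000 / 14.0 ≈ 172857; RF = 1:172857

1:172857


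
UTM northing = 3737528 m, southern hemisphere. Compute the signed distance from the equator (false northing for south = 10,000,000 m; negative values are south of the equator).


For southern: actual = 3737528 - 10000000 = -6262472 m

-6262472 m


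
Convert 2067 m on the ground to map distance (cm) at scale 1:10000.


map_cm = 2067 * 100 / 10000 = 20.67 cm

20.67 cm


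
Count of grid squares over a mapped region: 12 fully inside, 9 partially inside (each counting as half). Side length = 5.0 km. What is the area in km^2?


effective squares = 12 + 9 * 0.5 = 16.5
area = 16.5 * 25.0 = 412.5 km^2

412.5 km^2


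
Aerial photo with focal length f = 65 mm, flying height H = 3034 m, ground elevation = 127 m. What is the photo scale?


scale = f / (H - h) = 65 mm / 2907 m = 65 / 2907000 = 1:44723

1:44723


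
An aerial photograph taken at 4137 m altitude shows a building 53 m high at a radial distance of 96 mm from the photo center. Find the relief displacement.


d = h * r / H = 53 * 96 / 4137 = 1.23 mm

1.23 mm


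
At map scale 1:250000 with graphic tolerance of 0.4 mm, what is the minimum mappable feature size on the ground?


ground = 0.4 mm * 250000 / 1000 = 100.0 m

100.0 m


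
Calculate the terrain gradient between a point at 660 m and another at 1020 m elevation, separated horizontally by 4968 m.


gradient = (1020 - 660) / 4968 = 360 / 4968 = 0.0725

0.0725


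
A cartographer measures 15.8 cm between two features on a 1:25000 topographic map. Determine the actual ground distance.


ground = 15.8 cm * 25000 / 100 = 3950.0 m = 3.95 km

3.95 km


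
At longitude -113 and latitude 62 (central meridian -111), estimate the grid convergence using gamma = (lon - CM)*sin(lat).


gamma = (-113 - -111) * sin(62) = -2 * 0.882948 = -1.766 degrees

-1.766 degrees


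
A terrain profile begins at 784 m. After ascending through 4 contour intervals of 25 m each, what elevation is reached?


elevation = 784 + 4 * 25 = 884 m

884 m


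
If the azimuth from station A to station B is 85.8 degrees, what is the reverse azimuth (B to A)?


back azimuth = (85.8 + 180) mod 360 = 265.8 degrees

265.8 degrees


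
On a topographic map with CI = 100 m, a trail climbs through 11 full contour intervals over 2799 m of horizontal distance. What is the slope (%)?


elevation change = 11 * 100 = 1100 m
slope = 1100 / 2799 * 100 = 39.3%

39.3%


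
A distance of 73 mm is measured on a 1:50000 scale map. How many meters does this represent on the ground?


ground = 73 mm * 50000 / 1000 = 3650.0 m

3650.0 m


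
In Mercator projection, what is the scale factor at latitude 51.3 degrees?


SF = 1 / cos(51.3) = 1 / 0.625243 = 1.599

1.599


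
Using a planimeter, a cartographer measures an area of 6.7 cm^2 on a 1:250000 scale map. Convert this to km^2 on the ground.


ground_area = 6.7 * (250000/100)^2 = 41875000.0 m^2 = 41.875 km^2

41.875 km^2


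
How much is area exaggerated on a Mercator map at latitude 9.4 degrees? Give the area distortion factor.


area_distortion = 1/cos^2(9.4) = 1.027

1.027


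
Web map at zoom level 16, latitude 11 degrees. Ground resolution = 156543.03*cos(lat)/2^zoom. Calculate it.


res = 156543.03 * cos(11) / 2^16 = 156543.03 * 0.98162718 / 65536 = 2.34 m/pixel

2.34 m/pixel


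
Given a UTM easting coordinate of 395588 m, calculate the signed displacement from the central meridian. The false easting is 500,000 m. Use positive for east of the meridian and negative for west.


displacement = 395588 - 500000 = -104412 m

-104412 m


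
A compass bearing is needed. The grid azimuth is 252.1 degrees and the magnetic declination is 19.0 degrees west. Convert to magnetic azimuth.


magnetic azimuth = grid azimuth - declination (east +ve)
mag_az = 252.1 - -19.0 = 271.1 degrees

271.1 degrees


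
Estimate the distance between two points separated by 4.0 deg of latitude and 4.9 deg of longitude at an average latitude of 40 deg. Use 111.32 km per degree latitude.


dlat_km = 4.0 * 111.32 = 445.28
dlon_km = 4.9 * 111.32 * cos(40) ≈ 417.853
dist = sqrt(445.28^2 + 417.853^2) ≈ 610.6 km

610.6 km


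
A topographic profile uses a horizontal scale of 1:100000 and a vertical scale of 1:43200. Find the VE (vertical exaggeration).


VE = horizontal_scale / vertical_scale = 100000 / 43200 ≈ 2.3

2.3x


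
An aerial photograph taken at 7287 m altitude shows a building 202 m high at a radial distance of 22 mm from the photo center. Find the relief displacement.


d = h * r / H = 202 * 22 / 7287 = 0.61 mm

0.61 mm


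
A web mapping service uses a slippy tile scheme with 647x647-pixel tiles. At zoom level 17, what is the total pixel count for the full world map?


tiles per axis = 2^17 = 131072
total tiles = 131072^2 = 17179869184
pixels per axis = 131072 * 647 = 84803584
total pixels = 84803584^2 = 7191647859245056

7191647859245056 pixels


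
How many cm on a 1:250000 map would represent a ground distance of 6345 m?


map_cm = 6345 * 100 / 250000 = 2.538 cm ≈ 2.54 cm

2.54 cm


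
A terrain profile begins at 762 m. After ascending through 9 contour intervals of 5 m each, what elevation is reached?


elevation = 762 + 9 * 5 = 807 m

807 m


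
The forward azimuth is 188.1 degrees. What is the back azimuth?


back azimuth = (188.1 + 180) mod 360 = 8.1 degrees

8.1 degrees


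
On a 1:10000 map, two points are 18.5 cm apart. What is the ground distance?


ground = 18.5 cm * 10000 / 100 = 1850.0 m = 1.85 km

1.85 km


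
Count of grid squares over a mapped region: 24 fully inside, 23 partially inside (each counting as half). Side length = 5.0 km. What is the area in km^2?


effective squares = 24 + 23 * 0.5 = 35.5
area = 35.5 * 25.0 = 887.5 km^2

887.5 km^2


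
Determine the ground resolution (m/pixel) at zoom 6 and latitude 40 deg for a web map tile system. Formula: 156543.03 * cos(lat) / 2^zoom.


res = 156543.03 * cos(40) / 2^6 = 156543.03 * 0.76604444 / 64 = 1873.73 m/pixel

1873.73 m/pixel


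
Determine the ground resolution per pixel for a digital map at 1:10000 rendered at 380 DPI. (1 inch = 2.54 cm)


pixel_cm = 2.54 / 380 ≈ 0.006684 cm
ground = pixel_cm * 10000 / 100 = 2.54 * 10000 / (380 * 100) = 25400 / 38000 ≈ 0.67 m

0.67 m


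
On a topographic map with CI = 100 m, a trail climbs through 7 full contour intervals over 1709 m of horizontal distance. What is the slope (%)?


elevation change = 7 * 100 = 700 m
slope = 700 / 1709 * 100 = 41.0%

41.0%


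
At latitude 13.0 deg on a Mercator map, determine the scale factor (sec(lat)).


SF = 1 / cos(13.0) = 1 / 0.97437 = 1.026

1.026


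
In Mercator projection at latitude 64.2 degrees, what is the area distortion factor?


area_distortion = 1/cos^2(64.2) = 5.279

5.279


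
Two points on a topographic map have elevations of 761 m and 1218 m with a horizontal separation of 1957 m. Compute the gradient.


gradient = (1218 - 761) / 1957 = 457 / 1957 = 0.2335

0.2335


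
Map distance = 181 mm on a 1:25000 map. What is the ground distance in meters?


ground = 181 mm * 25000 / 1000 = 4525.0 m

4525.0 m


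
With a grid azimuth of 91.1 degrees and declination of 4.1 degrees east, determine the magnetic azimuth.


magnetic azimuth = grid azimuth - declination (east +ve)
mag_az = 91.1 - 4.1 = 87.0 degrees

87.0 degrees


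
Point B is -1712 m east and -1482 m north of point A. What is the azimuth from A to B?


az = atan2(-1712, -1482) = -130.9 deg
adjusted to 0-360: 229.1 degrees

229.1 degrees


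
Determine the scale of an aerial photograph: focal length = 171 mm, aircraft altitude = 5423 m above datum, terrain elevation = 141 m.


scale = f / (H - h) = 171 mm / 5282 m = 171 / 5282000 = 1:30889

1:30889


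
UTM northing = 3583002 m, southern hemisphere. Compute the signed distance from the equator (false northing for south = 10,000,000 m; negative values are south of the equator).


For southern: actual = 3583002 - 10000000 = -6416998 m

-6416998 m


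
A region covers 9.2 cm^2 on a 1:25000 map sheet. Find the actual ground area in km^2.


ground_area = 9.2 * (25000/100)^2 = 575000.0 m^2 = 0.575 km^2

0.575 km^2


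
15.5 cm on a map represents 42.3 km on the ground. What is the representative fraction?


ground = 42.3 km = 4230000 cm; RF denominator = ground / map = 4230000 / 15.5 ≈ 272903; RF = 1:272903

1:272903


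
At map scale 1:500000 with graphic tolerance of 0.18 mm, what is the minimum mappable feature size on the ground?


ground = 0.18 mm * 500000 / 1000 = 90.0 m

90.0 m


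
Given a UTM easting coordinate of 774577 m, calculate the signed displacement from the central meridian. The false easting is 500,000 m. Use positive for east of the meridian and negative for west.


displacement = 774577 - 500000 = 274577 m

274577 m


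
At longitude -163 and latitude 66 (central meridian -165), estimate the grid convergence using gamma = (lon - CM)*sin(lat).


gamma = (-163 - -165) * sin(66) = 2 * 0.913545 = 1.827 degrees

1.827 degrees


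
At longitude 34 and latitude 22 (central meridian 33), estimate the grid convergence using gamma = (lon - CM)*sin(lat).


gamma = (34 - 33) * sin(22) = 1 * 0.374607 = 0.375 degrees

0.375 degrees


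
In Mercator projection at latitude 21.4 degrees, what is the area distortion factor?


area_distortion = 1/cos^2(21.4) = 1.154

1.154


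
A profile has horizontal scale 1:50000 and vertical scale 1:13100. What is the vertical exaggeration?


VE = horizontal_scale / vertical_scale = 50000 / 13100 ≈ 3.8

3.8x


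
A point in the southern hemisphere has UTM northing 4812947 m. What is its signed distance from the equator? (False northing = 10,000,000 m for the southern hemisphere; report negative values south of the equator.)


For southern: actual = 4812947 - 10000000 = -5187053 m

-5187053 m


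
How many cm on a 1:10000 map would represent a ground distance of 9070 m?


map_cm = 9070 * 100 / 10000 = 90.7 cm

90.7 cm


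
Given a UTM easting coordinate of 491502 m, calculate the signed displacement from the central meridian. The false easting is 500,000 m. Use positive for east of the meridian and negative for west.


displacement = 491502 - 500000 = -8498 m

-8498 m


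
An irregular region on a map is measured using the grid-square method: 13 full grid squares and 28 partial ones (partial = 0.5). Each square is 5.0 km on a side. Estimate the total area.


effective squares = 13 + 28 * 0.5 = 27.0
area = 27.0 * 25.0 = 675.0 km^2

675.0 km^2


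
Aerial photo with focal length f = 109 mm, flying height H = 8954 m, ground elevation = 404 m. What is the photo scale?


scale = f / (H - h) = 109 mm / 8550 m = 109 / 8550000 = 1:78440

1:78440


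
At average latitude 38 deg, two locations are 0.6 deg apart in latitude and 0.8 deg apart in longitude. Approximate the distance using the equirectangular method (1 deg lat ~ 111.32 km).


dlat_km = 0.6 * 111.32 = 66.792
dlon_km = 0.8 * 111.32 * cos(38) ≈ 70.177
dist = sqrt(66.792^2 + 70.177^2) ≈ 96.9 km

96.9 km


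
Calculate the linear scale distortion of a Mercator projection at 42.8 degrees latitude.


SF = 1 / cos(42.8) = 1 / 0.73373 = 1.363

1.363


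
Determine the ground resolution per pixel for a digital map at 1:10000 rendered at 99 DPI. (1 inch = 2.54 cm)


pixel_cm = 2.54 / 99 ≈ 0.025657 cm
ground = pixel_cm * 10000 / 100 = 2.54 * 10000 / (99 * 100) = 25400 / 9900 ≈ 2.57 m

2.57 m


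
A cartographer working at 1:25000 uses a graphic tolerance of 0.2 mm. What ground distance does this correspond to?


ground = 0.2 mm * 25000 / 1000 = 5.0 m

5.0 m


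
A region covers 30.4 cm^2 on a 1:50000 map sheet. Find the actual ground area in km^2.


ground_area = 30.4 * (50000/100)^2 = 7600000.0 m^2 = 7.6 km^2

7.6 km^2


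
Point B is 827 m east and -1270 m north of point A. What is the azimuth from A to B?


az = atan2(827, -1270) = 146.9 deg
adjusted to 0-360: 146.9 degrees

146.9 degrees


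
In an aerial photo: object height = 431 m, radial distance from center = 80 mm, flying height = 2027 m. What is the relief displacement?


d = h * r / H = 431 * 80 / 2027 = 17.01 mm

17.01 mm


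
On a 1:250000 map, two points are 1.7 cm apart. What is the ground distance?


ground = 1.7 cm * 250000 / 100 = 4250.0 m = 4.25 km

4.25 km


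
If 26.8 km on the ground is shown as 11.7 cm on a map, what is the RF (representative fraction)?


ground = 26.8 km = 2680000 cm; RF denominator = ground / map = 2680000 / 11.7 ≈ 229060; RF = 1:229060

1:229060


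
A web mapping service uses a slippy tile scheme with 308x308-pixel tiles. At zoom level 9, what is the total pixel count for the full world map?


tiles per axis = 2^9 = 512
total tiles = 512^2 = 262144
pixels per axis = 512 * 308 = 157696
total pixels = 157696^2 = 24868028416

24868028416 pixels


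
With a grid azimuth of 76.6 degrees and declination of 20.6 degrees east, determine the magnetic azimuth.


magnetic azimuth = grid azimuth - declination (east +ve)
mag_az = 76.6 - 20.6 = 56.0 degrees

56.0 degrees


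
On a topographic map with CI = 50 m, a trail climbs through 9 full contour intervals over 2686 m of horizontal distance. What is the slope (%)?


elevation change = 9 * 50 = 450 m
slope = 450 / 2686 * 100 = 16.8%

16.8%


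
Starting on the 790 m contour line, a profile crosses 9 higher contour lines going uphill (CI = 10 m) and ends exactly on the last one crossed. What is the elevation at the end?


elevation = 790 + 9 * 10 = 880 m

880 m


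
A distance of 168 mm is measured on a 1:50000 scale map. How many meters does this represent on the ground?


ground = 168 mm * 50000 / 1000 = 8400.0 m

8400.0 m


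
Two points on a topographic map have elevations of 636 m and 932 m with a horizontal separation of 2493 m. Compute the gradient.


gradient = (932 - 636) / 2493 = 296 / 2493 = 0.1187

0.1187


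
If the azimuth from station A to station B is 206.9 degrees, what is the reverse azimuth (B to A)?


back azimuth = (206.9 + 180) mod 360 = 26.9 degrees

26.9 degrees


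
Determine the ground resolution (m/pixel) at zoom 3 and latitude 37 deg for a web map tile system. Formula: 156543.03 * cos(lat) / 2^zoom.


res = 156543.03 * cos(37) / 2^3 = 156543.03 * 0.79863551 / 8 = 15627.6 m/pixel

15627.6 m/pixel


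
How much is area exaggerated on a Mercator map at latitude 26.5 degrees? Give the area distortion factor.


area_distortion = 1/cos^2(26.5) = 1.249

1.249


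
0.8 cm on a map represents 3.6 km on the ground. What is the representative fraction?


ground = 3.6 km = 360000 cm; RF denominator = ground / map = 360000 / 0.8 = 450000; RF = 1:450000

1:450000


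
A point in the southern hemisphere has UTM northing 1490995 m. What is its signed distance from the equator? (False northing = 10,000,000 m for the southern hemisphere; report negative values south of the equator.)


For southern: actual = 1490995 - 10000000 = -8509005 m

-8509005 m


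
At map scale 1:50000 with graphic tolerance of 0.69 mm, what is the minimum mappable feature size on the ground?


ground = 0.69 mm * 50000 / 1000 = 34.5 m

34.5 m


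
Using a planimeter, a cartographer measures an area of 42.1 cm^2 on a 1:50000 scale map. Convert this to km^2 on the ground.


ground_area = 42.1 * (50000/100)^2 = 10525000.0 m^2 = 10.525 km^2

10.525 km^2


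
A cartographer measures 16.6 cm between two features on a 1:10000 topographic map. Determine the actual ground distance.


ground = 16.6 cm * 10000 / 100 = 1660.0 m = 1.66 km

1.66 km


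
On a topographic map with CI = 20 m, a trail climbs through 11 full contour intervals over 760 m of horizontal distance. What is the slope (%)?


elevation change = 11 * 20 = 220 m
slope = 220 / 760 * 100 = 28.9%

28.9%


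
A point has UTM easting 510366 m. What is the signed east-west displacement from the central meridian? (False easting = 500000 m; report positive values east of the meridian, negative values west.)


displacement = 510366 - 500000 = 10366 m

10366 m


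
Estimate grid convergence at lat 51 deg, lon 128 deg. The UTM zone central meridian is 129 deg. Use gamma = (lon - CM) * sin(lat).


gamma = (128 - 129) * sin(51) = -1 * 0.777146 = -0.777 degrees

-0.777 degrees


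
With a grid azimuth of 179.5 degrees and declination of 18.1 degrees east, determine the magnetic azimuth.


magnetic azimuth = grid azimuth - declination (east +ve)
mag_az = 179.5 - 18.1 = 161.4 degrees

161.4 degrees


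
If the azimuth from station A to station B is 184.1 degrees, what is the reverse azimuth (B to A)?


back azimuth = (184.1 + 180) mod 360 = 4.1 degrees

4.1 degrees


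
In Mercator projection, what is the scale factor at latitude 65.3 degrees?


SF = 1 / cos(65.3) = 1 / 0.417867 = 2.393

2.393


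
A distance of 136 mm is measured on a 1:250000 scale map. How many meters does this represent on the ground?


ground = 136 mm * 250000 / 1000 = 34000.0 m

34000.0 m


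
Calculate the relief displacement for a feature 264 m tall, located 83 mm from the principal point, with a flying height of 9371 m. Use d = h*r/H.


d = h * r / H = 264 * 83 / 9371 = 2.34 mm

2.34 mm


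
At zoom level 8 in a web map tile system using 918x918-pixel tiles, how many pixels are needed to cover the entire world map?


tiles per axis = 2^8 = 256
total tiles = 256^2 = 65536
pixels per axis = 256 * 918 = 235008
total pixels = 235008^2 = 55228760064

55228760064 pixels


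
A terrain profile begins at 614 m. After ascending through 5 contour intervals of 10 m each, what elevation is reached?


elevation = 614 + 5 * 10 = 664 m

664 m


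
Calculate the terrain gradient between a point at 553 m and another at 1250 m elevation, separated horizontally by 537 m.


gradient = (1250 - 553) / 537 = 697 / 537 = 1.298

1.298


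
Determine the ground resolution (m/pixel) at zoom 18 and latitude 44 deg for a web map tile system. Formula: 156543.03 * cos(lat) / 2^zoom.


res = 156543.03 * cos(44) / 2^18 = 156543.03 * 0.7193398 / 262144 = 0.43 m/pixel

0.43 m/pixel


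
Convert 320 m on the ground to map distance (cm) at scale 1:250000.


map_cm = 320 * 100 / 250000 = 0.128 cm ≈ 0.13 cm

0.13 cm


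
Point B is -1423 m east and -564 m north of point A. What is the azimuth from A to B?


az = atan2(-1423, -564) = -111.6 deg
adjusted to 0-360: 248.4 degrees

248.4 degrees


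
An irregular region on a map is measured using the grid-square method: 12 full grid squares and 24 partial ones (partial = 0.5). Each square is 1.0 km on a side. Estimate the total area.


effective squares = 12 + 24 * 0.5 = 24.0
area = 24.0 * 1.0 = 24.0 km^2

24.0 km^2


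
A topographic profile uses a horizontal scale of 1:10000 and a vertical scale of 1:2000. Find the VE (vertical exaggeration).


VE = horizontal_scale / vertical_scale = 10000 / 2000 = 5.0

5.0x


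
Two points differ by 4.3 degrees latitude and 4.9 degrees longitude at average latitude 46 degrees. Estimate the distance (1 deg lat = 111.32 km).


dlat_km = 4.3 * 111.32 = 478.676
dlon_km = 4.9 * 111.32 * cos(46) ≈ 378.914
dist = sqrt(478.676^2 + 378.914^2) ≈ 610.5 km

610.5 km


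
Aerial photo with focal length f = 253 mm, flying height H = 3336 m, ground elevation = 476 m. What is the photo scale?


scale = f / (H - h) = 253 mm / 2860 m = 253 / 2860000 = 1:11304

1:11304


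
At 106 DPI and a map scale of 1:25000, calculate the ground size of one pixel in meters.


pixel_cm = 2.54 / 106 ≈ 0.023962 cm
ground = pixel_cm * 25000 / 100 = 2.54 * 25000 / (106 * 100) = 63500 / 10600 ≈ 5.99 m

5.99 m


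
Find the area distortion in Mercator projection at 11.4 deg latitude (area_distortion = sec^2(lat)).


area_distortion = 1/cos^2(11.4) = 1.041

1.041


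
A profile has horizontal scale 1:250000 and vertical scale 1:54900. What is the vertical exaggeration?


VE = horizontal_scale / vertical_scale = 250000 / 54900 ≈ 4.6

4.6x


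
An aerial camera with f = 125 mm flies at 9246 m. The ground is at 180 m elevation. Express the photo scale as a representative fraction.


scale = f / (H - h) = 125 mm / 9066 m = 125 / 9066000 = 1:72528

1:72528


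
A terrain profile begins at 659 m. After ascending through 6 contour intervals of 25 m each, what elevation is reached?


elevation = 659 + 6 * 25 = 809 m

809 m


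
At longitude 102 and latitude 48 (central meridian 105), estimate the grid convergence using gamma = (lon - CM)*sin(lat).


gamma = (102 - 105) * sin(48) = -3 * 0.743145 = -2.229 degrees

-2.229 degrees


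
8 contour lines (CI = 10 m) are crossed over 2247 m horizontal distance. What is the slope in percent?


elevation change = 8 * 10 = 80 m
slope = 80 / 2247 * 100 = 3.6%

3.6%


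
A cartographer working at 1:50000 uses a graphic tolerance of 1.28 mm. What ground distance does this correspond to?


ground = 1.28 mm * 50000 / 1000 = 64.0 m

64.0 m


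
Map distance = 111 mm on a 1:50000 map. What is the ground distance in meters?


ground = 111 mm * 50000 / 1000 = 5550.0 m

5550.0 m


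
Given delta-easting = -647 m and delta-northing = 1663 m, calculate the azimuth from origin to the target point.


az = atan2(-647, 1663) = -21.3 deg
adjusted to 0-360: 338.7 degrees

338.7 degrees


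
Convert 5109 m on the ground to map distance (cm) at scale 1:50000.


map_cm = 5109 * 100 / 50000 = 10.218 cm ≈ 10.22 cm

10.22 cm


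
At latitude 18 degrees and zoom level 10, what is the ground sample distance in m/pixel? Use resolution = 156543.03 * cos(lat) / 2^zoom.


res = 156543.03 * cos(18) / 2^10 = 156543.03 * 0.95105652 / 1024 = 145.39 m/pixel

145.39 m/pixel


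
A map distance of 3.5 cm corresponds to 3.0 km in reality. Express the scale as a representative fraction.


ground = 3.0 km = 300000 cm; RF denominator = ground / map = 300000 / 3.5 ≈ 85714; RF = 1:85714

1:85714


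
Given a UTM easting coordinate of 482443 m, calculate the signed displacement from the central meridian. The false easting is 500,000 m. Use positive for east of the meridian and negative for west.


displacement = 482443 - 500000 = -17557 m

-17557 m


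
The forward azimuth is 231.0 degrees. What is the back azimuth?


back azimuth = (231.0 + 180) mod 360 = 51.0 degrees

51.0 degrees


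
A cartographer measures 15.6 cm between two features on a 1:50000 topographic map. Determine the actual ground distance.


ground = 15.6 cm * 50000 / 100 = 7800.0 m = 7.8 km

7.8 km


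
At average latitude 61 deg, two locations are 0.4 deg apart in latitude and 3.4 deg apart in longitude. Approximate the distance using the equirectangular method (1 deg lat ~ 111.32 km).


dlat_km = 0.4 * 111.32 = 44.528
dlon_km = 3.4 * 111.32 * cos(61) ≈ 183.495
dist = sqrt(44.528^2 + 183.495^2) ≈ 188.8 km

188.8 km


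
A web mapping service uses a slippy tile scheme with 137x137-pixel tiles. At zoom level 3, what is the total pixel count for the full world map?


tiles per axis = 2^3 = 8
total tiles = 8^2 = 64
pixels per axis = 8 * 137 = 1096
total pixels = 1096^2 = 1201216

1201216 pixels


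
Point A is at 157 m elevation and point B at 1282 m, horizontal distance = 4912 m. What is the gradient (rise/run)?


gradient = (1282 - 157) / 4912 = 1125 / 4912 = 0.229

0.229


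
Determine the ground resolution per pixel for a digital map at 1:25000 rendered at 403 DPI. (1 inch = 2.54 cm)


pixel_cm = 2.54 / 403 ≈ 0.006303 cm
ground = pixel_cm * 25000 / 100 = 2.54 * 25000 / (403 * 100) = 63500 / 40300 ≈ 1.58 m

1.58 m


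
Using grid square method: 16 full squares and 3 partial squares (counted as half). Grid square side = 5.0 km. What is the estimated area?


effective squares = 16 + 3 * 0.5 = 17.5
area = 17.5 * 25.0 = 437.5 km^2

437.5 km^2


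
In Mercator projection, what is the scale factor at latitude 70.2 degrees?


SF = 1 / cos(70.2) = 1 / 0.338738 = 2.952

2.952


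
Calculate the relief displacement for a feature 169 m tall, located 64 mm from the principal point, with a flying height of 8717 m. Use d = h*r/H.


d = h * r / H = 169 * 64 / 8717 = 1.24 mm

1.24 mm


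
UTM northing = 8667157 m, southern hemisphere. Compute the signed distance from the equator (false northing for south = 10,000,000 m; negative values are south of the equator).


For southern: actual = 8667157 - 10000000 = -1332843 m

-1332843 m


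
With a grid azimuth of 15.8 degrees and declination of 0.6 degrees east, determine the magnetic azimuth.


magnetic azimuth = grid azimuth - declination (east +ve)
mag_az = 15.8 - 0.6 = 15.2 degrees

15.2 degrees


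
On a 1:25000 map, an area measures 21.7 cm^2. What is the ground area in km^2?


ground_area = 21.7 * (25000/100)^2 = 1356250.0 m^2 = 1.35625 km^2 ≈ 1.356 km^2

1.356 km^2


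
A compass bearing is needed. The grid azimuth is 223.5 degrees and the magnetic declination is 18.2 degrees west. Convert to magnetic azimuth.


magnetic azimuth = grid azimuth - declination (east +ve)
mag_az = 223.5 - -18.2 = 241.7 degrees

241.7 degrees


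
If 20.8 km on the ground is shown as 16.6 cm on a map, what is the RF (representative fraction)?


ground = 20.8 km = 2080000 cm; RF denominator = ground / map = 2080000 / 16.6 ≈ 125301; RF = 1:125301

1:125301


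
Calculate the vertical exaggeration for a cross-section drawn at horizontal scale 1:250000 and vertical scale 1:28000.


VE = horizontal_scale / vertical_scale = 250000 / 28000 ≈ 8.9

8.9x


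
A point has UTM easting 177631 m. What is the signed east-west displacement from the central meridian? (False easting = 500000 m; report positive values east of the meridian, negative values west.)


displacement = 177631 - 500000 = -322369 m

-322369 m


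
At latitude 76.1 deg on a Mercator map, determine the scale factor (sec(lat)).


SF = 1 / cos(76.1) = 1 / 0.240228 = 4.163

4.163


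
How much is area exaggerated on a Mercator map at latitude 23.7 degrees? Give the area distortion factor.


area_distortion = 1/cos^2(23.7) = 1.193

1.193


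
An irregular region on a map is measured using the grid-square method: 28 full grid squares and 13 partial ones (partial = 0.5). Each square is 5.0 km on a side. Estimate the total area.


effective squares = 28 + 13 * 0.5 = 34.5
area = 34.5 * 25.0 = 862.5 km^2

862.5 km^2


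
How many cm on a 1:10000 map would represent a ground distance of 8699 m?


map_cm = 8699 * 100 / 10000 = 86.99 cm

86.99 cm


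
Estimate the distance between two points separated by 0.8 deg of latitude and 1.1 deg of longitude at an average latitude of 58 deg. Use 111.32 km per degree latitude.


dlat_km = 0.8 * 111.32 = 89.056
dlon_km = 1.1 * 111.32 * cos(58) ≈ 64.89
dist = sqrt(89.056^2 + 64.89^2) ≈ 110.2 km

110.2 km


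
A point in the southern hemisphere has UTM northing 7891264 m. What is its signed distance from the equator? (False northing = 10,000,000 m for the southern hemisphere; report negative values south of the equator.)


For southern: actual = 7891264 - 10000000 = -2108736 m

-2108736 m


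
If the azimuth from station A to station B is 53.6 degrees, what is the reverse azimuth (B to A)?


back azimuth = (53.6 + 180) mod 360 = 233.6 degrees

233.6 degrees


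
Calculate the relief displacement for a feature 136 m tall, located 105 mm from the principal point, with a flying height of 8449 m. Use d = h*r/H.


d = h * r / H = 136 * 105 / 8449 = 1.69 mm

1.69 mm


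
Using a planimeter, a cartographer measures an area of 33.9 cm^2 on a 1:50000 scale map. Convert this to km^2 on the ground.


ground_area = 33.9 * (50000/100)^2 = 8475000.0 m^2 = 8.475 km^2

8.475 km^2


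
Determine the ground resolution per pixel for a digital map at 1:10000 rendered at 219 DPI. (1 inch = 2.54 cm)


pixel_cm = 2.54 / 219 ≈ 0.011598 cm
ground = pixel_cm * 10000 / 100 = 2.54 * 10000 / (219 * 100) = 25400 / 21900 ≈ 1.16 m

1.16 m


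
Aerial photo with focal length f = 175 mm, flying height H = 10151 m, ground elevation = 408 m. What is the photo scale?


scale = f / (H - h) = 175 mm / 9743 m = 175 / 9743000 = 1:55674

1:55674


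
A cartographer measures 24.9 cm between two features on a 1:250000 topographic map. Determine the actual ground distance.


ground = 24.9 cm * 250000 / 100 = 62250.0 m = 62.25 km

62.25 km


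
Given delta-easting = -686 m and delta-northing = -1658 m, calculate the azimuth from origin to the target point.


az = atan2(-686, -1658) = -157.5 deg
adjusted to 0-360: 202.5 degrees

202.5 degrees


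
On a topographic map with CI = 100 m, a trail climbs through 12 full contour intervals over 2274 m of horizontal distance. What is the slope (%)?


elevation change = 12 * 100 = 1200 m
slope = 1200 / 2274 * 100 = 52.8%

52.8%


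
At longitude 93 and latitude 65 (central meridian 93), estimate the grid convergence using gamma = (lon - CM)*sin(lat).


gamma = (93 - 93) * sin(65) = 0 * 0.906308 = 0.0 degrees

0.0 degrees


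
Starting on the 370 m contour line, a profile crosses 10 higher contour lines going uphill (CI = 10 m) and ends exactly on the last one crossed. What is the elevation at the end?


elevation = 370 + 10 * 10 = 470 m

470 m


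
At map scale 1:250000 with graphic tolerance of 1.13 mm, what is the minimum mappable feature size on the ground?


ground = 1.13 mm * 250000 / 1000 = 282.5 m

282.5 m
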